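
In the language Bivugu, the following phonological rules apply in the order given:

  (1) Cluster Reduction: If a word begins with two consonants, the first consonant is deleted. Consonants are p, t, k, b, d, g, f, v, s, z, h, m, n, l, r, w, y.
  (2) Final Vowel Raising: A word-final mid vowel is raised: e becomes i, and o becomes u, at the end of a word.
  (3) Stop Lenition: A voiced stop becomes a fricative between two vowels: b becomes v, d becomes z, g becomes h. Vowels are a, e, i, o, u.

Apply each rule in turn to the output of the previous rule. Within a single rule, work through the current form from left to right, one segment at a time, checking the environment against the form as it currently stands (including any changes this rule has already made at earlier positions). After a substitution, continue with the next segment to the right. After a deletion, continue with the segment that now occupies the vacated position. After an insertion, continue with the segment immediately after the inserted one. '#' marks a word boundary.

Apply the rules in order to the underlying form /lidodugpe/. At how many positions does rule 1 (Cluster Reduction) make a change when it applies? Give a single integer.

(1) Cluster Reduction: no change — [lidodugpe]
(2) Final Vowel Raising: [lidodugpe] → [lidodugpi]
(3) Stop Lenition: [lidodugpi] → [lizozugpi]
Rule 1 changed 0 position(s).

0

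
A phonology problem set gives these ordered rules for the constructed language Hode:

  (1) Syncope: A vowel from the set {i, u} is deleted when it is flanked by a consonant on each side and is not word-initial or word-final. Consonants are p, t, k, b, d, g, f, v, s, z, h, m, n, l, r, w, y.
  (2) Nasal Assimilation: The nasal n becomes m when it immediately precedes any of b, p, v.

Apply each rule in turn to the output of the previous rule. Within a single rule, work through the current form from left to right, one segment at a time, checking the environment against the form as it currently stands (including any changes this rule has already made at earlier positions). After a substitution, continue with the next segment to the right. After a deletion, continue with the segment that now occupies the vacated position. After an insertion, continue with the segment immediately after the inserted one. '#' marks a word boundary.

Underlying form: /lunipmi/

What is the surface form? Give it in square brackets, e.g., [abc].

(1) Syncope: [lunipmi] → [lnpmi]
(2) Nasal Assimilation: [lnpmi] → [lmpmi]

[lmpmi]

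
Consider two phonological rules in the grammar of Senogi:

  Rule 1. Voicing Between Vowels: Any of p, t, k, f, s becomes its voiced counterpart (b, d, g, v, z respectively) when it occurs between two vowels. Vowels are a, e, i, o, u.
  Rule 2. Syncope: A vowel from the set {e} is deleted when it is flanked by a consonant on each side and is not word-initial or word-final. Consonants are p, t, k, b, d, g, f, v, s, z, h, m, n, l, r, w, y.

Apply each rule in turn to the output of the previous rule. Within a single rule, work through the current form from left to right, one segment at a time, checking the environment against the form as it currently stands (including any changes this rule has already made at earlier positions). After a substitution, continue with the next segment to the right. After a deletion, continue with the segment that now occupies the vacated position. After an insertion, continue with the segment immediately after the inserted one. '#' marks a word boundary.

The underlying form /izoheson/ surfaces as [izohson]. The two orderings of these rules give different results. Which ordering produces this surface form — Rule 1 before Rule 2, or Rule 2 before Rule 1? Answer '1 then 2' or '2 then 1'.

2 then 1

Order 1 then 2:
  1 Voicing Between Vowels: [izoheson] → [izohezon]
  2 Syncope: [izohezon] → [izohzon]
  result: [izohzon]
Order 2 then 1:
  2 Syncope: [izoheson] → [izohson]
  1 Voicing Between Vowels: no change — [izohson]
  result: [izohson]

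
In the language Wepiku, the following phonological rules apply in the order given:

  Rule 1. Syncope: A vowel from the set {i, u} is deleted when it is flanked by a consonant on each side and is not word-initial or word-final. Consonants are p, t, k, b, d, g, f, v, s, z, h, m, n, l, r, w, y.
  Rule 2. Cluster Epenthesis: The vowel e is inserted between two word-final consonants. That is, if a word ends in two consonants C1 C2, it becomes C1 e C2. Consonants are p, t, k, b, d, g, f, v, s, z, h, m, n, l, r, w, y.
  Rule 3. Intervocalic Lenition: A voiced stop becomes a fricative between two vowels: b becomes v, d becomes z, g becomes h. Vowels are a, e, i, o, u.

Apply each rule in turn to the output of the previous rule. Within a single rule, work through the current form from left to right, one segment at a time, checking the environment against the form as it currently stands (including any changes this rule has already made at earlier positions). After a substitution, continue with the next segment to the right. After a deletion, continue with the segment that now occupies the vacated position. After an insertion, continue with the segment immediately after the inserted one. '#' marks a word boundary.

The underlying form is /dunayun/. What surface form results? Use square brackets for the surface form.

Rule 1 Syncope: [dunayun] → [dnayn]
Rule 2 Cluster Epenthesis: [dnayn] → [dnayen]
Rule 3 Intervocalic Lenition: no change — [dnayen]

[dnayen]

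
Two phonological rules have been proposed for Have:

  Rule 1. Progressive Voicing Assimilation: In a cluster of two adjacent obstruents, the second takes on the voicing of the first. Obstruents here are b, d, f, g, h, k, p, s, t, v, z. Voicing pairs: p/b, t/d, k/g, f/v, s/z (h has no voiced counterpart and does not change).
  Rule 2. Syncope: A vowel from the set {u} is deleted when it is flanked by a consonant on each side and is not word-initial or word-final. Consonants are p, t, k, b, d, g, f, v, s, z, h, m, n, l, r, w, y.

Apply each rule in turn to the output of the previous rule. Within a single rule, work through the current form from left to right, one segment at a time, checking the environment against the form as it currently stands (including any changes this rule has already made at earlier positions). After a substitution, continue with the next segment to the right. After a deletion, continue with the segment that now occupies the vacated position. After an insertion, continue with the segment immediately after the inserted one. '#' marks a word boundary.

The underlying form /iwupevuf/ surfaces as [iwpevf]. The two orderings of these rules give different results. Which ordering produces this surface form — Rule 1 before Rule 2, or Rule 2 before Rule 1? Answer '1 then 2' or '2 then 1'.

Order 1 then 2:
  1 Progressive Voicing Assimilation: no change — [iwupevuf]
  2 Syncope: [iwupevuf] → [iwpevf]
  result: [iwpevf]
Order 2 then 1:
  2 Syncope: [iwupevuf] → [iwpevf]
  1 Progressive Voicing Assimilation: [iwpevf] → [iwpevv]
  result: [iwpevv]

1 then 2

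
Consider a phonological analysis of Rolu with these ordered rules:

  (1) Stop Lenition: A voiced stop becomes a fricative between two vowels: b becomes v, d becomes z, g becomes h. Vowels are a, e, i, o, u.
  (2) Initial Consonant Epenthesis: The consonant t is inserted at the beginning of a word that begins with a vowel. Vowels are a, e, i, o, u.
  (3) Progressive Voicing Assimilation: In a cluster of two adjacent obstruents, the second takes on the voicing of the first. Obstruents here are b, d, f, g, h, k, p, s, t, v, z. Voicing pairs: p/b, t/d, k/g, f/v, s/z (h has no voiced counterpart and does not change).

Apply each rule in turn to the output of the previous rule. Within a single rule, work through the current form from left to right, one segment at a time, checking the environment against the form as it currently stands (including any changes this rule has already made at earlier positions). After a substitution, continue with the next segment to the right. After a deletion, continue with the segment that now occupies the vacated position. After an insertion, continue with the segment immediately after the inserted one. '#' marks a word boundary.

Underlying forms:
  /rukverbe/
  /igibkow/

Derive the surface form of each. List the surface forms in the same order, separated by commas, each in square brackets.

/rukverbe/:
  (1) Stop Lenition: no change — [rukverbe]
  (2) Initial Consonant Epenthesis: no change — [rukverbe]
  (3) Progressive Voicing Assimilation: [rukverbe] → [rukferbe]
/igibkow/:
  (1) Stop Lenition: [igibkow] → [ihibkow]
  (2) Initial Consonant Epenthesis: [ihibkow] → [tihibkow]
  (3) Progressive Voicing Assimilation: [tihibkow] → [tihibgow]

[rukferbe], [tihibgow]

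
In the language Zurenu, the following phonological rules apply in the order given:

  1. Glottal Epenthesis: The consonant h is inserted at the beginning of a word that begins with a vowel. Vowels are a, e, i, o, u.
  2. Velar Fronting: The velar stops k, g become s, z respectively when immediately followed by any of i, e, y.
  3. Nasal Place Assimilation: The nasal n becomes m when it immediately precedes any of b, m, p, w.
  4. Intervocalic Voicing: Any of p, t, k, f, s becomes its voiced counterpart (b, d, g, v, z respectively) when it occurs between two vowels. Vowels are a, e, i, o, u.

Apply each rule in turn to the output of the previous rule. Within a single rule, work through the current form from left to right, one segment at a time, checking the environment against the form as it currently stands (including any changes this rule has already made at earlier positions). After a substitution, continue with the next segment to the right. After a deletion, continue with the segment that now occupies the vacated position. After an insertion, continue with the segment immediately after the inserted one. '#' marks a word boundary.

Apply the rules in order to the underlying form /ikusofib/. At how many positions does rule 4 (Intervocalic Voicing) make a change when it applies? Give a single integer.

1 Glottal Epenthesis: [ikusofib] → [hikusofib]
2 Velar Fronting: no change — [hikusofib]
3 Nasal Place Assimilation: no change — [hikusofib]
4 Intervocalic Voicing: [hikusofib] → [higuzovib]
Rule 4 changed 3 position(s).

3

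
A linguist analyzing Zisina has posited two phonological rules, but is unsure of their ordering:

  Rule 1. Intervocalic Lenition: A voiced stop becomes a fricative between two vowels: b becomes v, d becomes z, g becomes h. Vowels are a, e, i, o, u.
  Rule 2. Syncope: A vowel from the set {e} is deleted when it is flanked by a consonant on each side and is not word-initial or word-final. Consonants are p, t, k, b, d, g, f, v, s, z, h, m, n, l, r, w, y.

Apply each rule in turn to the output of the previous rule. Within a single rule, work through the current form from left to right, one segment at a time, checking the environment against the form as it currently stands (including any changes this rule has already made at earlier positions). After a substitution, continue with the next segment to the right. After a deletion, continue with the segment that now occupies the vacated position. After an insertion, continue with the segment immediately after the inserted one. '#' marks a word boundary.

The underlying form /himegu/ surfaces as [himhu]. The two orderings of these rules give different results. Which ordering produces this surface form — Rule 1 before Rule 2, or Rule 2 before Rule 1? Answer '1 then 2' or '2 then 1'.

Order 1 then 2:
  1 Intervocalic Lenition: [himegu] → [himehu]
  2 Syncope: [himehu] → [himhu]
  result: [himhu]
Order 2 then 1:
  2 Syncope: [himegu] → [himgu]
  1 Intervocalic Lenition: no change — [himgu]
  result: [himgu]

1 then 2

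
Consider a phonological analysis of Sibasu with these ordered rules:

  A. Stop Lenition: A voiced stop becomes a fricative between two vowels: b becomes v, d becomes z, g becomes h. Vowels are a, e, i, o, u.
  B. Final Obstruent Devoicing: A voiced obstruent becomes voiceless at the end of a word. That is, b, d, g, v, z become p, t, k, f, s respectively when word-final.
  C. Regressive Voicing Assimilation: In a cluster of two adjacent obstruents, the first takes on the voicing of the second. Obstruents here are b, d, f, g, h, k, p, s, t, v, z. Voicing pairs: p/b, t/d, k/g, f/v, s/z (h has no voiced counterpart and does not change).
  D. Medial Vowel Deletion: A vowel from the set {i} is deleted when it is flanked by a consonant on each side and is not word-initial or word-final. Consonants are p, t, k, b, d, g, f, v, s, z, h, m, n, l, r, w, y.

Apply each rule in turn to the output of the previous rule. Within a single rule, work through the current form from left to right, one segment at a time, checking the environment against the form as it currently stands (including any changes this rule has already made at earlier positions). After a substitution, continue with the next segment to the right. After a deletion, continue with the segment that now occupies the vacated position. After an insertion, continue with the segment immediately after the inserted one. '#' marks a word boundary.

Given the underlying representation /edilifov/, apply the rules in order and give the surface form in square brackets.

[ezlfof]

A Stop Lenition: [edilifov] → [ezilifov]
B Final Obstruent Devoicing: [ezilifov] → [ezilifof]
C Regressive Voicing Assimilation: no change — [ezilifof]
D Medial Vowel Deletion: [ezilifof] → [ezlfof]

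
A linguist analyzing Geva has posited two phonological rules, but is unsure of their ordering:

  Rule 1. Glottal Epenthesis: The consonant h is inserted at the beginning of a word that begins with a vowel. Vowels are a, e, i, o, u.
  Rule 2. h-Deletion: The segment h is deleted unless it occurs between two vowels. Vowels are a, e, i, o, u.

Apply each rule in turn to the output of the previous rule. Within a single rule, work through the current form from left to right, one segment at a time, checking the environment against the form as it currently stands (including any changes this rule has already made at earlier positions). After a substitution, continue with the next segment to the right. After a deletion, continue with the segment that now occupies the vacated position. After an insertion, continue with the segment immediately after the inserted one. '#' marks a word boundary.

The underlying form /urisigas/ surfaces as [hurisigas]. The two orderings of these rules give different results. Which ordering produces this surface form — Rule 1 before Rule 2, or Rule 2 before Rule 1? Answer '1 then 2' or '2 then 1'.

2 then 1

Order 1 then 2:
  1 Glottal Epenthesis: [urisigas] → [hurisigas]
  2 h-Deletion: [hurisigas] → [urisigas]
  result: [urisigas]
Order 2 then 1:
  2 h-Deletion: no change — [urisigas]
  1 Glottal Epenthesis: [urisigas] → [hurisigas]
  result: [hurisigas]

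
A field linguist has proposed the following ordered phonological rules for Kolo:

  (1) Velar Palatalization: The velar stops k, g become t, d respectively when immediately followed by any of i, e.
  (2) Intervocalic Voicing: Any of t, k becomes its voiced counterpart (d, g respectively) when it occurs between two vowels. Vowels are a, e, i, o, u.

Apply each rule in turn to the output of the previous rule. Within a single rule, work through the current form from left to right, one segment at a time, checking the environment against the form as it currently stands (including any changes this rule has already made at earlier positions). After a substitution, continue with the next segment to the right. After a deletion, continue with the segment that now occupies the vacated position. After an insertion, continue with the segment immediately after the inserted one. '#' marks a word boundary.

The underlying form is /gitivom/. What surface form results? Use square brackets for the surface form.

(1) Velar Palatalization: [gitivom] → [ditivom]
(2) Intervocalic Voicing: [ditivom] → [didivom]

[didivom]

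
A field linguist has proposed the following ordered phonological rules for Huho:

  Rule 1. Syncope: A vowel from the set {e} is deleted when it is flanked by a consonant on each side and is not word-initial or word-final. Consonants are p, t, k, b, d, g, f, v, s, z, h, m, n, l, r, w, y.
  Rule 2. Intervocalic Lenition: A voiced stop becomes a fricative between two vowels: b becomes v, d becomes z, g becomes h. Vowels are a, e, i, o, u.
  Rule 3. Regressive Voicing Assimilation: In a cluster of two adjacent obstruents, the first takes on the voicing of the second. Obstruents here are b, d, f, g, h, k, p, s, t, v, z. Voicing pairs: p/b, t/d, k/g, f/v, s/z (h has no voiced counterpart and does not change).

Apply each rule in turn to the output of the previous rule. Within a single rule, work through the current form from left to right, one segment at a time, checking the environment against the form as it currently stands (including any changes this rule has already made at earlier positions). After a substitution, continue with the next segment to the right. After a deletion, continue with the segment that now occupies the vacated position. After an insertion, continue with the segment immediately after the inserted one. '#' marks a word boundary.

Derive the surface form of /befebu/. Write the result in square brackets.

Rule 1 Syncope: [befebu] → [bfbu]
Rule 2 Intervocalic Lenition: no change — [bfbu]
Rule 3 Regressive Voicing Assimilation: [bfbu] → [pvbu]

[pvbu]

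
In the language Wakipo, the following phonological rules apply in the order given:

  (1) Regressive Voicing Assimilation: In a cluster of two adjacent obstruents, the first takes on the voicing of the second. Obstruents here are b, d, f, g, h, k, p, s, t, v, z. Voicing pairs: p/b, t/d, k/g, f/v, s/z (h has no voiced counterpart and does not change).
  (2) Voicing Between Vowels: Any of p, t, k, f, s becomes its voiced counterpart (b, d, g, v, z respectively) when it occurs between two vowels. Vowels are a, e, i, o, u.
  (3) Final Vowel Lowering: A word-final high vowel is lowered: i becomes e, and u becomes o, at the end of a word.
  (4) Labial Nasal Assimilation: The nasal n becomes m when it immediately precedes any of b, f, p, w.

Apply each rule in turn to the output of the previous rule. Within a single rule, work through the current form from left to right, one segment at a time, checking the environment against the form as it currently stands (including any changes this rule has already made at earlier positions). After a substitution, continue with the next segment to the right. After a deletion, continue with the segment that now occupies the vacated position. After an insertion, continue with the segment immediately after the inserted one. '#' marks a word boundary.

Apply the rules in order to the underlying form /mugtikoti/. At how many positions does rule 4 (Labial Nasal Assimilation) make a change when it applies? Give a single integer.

(1) Regressive Voicing Assimilation: [mugtikoti] → [muktikoti]
(2) Voicing Between Vowels: [muktikoti] → [muktigodi]
(3) Final Vowel Lowering: [muktigodi] → [muktigode]
(4) Labial Nasal Assimilation: no change — [muktigode]
Rule 4 changed 0 position(s).

0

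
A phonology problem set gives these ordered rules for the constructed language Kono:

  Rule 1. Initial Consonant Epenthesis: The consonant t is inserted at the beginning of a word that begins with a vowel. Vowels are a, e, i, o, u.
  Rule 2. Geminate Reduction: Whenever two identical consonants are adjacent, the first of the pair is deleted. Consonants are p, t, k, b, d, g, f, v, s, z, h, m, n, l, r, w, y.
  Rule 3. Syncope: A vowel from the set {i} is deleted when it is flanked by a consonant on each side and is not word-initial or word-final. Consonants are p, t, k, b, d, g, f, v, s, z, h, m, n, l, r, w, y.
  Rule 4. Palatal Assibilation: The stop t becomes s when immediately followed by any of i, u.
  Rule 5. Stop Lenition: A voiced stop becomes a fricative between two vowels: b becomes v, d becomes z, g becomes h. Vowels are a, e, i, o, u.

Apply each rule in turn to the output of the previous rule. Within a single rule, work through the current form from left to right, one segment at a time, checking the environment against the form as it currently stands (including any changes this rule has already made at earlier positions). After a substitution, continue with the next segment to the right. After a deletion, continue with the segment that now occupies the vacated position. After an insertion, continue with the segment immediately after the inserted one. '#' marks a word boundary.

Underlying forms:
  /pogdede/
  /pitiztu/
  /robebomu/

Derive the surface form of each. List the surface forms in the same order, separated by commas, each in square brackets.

/pogdede/:
  Rule 1 Initial Consonant Epenthesis: no change — [pogdede]
  Rule 2 Geminate Reduction: no change — [pogdede]
  Rule 3 Syncope: no change — [pogdede]
  Rule 4 Palatal Assibilation: no change — [pogdede]
  Rule 5 Stop Lenition: [pogdede] → [pogdeze]
/pitiztu/:
  Rule 1 Initial Consonant Epenthesis: no change — [pitiztu]
  Rule 2 Geminate Reduction: no change — [pitiztu]
  Rule 3 Syncope: [pitiztu] → [ptztu]
  Rule 4 Palatal Assibilation: [ptztu] → [ptzsu]
  Rule 5 Stop Lenition: no change — [ptzsu]
/robebomu/:
  Rule 1 Initial Consonant Epenthesis: no change — [robebomu]
  Rule 2 Geminate Reduction: no change — [robebomu]
  Rule 3 Syncope: no change — [robebomu]
  Rule 4 Palatal Assibilation: no change — [robebomu]
  Rule 5 Stop Lenition: [robebomu] → [rovevomu]

[pogdeze], [ptzsu], [rovevomu]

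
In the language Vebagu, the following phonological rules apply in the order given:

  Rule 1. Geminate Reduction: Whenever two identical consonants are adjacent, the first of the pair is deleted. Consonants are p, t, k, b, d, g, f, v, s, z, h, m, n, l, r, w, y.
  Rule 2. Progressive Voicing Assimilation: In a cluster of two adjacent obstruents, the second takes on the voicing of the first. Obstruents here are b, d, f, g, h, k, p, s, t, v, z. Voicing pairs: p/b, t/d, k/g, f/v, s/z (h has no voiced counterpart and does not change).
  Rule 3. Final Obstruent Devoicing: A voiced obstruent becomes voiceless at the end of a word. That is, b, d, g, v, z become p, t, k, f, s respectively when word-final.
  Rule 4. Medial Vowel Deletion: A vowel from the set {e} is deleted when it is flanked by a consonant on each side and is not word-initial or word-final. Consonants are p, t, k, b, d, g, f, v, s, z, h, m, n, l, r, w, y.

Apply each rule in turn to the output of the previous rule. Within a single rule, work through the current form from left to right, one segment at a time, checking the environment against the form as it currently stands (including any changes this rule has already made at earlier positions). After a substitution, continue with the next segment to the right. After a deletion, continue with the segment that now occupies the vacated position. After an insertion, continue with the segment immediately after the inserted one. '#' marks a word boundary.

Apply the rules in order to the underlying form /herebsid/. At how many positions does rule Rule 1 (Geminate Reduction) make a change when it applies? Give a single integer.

Rule 1 Geminate Reduction: no change — [herebsid]
Rule 2 Progressive Voicing Assimilation: [herebsid] → [herebzid]
Rule 3 Final Obstruent Devoicing: [herebzid] → [herebzit]
Rule 4 Medial Vowel Deletion: [herebzit] → [hrbzit]
Rule Rule 1 changed 0 position(s).

0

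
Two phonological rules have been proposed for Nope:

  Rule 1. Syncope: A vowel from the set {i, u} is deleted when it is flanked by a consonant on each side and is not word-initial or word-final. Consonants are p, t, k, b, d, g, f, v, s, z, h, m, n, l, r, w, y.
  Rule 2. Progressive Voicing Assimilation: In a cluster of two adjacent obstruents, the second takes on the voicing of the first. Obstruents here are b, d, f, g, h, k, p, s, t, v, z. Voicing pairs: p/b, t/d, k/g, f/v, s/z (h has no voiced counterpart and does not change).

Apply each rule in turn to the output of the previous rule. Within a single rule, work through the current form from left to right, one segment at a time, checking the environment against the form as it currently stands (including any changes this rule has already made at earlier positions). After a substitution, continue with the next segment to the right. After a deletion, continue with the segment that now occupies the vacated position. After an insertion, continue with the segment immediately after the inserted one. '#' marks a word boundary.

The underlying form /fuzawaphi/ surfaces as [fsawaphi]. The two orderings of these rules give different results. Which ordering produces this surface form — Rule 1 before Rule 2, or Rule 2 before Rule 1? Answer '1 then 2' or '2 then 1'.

Order 1 then 2:
  1 Syncope: [fuzawaphi] → [fzawaphi]
  2 Progressive Voicing Assimilation: [fzawaphi] → [fsawaphi]
  result: [fsawaphi]
Order 2 then 1:
  2 Progressive Voicing Assimilation: no change — [fuzawaphi]
  1 Syncope: [fuzawaphi] → [fzawaphi]
  result: [fzawaphi]

1 then 2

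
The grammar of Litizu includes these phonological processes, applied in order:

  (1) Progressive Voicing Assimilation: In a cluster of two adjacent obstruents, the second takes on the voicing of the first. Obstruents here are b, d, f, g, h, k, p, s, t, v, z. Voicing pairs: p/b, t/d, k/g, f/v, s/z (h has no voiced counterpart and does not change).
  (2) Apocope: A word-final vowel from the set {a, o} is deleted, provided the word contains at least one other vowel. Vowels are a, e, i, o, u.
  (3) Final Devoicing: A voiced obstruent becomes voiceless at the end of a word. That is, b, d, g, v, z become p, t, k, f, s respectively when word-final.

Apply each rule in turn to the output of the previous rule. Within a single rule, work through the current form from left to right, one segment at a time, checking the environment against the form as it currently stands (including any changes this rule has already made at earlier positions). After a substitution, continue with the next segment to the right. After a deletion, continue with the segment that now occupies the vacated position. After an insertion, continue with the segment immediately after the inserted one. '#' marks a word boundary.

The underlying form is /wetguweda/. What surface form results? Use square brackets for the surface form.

[wetkuwet]

(1) Progressive Voicing Assimilation: [wetguweda] → [wetkuweda]
(2) Apocope: [wetkuweda] → [wetkuwed]
(3) Final Devoicing: [wetkuwed] → [wetkuwet]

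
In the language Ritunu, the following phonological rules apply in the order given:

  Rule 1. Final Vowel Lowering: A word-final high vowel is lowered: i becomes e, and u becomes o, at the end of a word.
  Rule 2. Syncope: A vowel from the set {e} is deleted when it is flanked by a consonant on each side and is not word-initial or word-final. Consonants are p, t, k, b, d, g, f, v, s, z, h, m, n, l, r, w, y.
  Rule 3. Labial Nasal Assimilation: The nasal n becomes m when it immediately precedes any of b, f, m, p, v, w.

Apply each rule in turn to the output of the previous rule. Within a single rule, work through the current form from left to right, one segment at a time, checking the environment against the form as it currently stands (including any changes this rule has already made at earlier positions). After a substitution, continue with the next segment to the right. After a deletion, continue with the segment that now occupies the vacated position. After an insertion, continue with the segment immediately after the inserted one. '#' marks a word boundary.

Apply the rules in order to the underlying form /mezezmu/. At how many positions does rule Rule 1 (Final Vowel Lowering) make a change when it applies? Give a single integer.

Rule 1 Final Vowel Lowering: [mezezmu] → [mezezmo]
Rule 2 Syncope: [mezezmo] → [mzzmo]
Rule 3 Labial Nasal Assimilation: no change — [mzzmo]
Rule Rule 1 changed 1 position(s).

1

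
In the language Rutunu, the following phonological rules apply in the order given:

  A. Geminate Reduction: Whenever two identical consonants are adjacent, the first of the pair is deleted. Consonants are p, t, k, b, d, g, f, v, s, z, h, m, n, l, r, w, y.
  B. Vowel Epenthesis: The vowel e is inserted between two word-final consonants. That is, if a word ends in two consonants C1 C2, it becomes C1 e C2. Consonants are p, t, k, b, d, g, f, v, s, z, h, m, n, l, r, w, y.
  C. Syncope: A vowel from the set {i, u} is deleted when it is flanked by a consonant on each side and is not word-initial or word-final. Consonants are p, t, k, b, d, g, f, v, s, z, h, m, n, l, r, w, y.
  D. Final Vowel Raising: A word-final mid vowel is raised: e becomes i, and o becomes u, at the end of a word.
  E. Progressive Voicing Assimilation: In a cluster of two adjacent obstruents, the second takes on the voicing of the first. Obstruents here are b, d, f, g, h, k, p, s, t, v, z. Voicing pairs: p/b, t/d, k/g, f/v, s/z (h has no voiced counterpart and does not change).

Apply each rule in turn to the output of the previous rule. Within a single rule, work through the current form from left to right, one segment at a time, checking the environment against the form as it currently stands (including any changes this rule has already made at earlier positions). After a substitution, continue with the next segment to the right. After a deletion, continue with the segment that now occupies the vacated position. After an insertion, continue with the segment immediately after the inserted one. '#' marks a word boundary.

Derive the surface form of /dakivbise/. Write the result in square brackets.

[dakfpsi]

A Geminate Reduction: no change — [dakivbise]
B Vowel Epenthesis: no change — [dakivbise]
C Syncope: [dakivbise] → [dakvbse]
D Final Vowel Raising: [dakvbse] → [dakvbsi]
E Progressive Voicing Assimilation: [dakvbsi] → [dakfpsi]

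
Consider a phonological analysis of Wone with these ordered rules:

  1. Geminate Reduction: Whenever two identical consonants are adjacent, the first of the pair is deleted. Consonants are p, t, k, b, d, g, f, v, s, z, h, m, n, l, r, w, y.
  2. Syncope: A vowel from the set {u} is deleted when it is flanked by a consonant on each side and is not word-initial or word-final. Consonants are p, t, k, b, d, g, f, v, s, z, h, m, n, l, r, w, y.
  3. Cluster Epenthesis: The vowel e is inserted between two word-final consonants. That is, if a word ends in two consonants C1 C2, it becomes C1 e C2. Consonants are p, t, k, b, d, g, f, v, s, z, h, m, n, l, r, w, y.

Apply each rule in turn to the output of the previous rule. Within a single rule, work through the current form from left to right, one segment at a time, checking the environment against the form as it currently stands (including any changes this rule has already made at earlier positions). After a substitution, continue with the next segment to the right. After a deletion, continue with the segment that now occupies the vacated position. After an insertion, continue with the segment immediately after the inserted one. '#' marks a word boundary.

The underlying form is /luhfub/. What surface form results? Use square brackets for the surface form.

1 Geminate Reduction: no change — [luhfub]
2 Syncope: [luhfub] → [lhfb]
3 Cluster Epenthesis: [lhfb] → [lhfeb]

[lhfeb]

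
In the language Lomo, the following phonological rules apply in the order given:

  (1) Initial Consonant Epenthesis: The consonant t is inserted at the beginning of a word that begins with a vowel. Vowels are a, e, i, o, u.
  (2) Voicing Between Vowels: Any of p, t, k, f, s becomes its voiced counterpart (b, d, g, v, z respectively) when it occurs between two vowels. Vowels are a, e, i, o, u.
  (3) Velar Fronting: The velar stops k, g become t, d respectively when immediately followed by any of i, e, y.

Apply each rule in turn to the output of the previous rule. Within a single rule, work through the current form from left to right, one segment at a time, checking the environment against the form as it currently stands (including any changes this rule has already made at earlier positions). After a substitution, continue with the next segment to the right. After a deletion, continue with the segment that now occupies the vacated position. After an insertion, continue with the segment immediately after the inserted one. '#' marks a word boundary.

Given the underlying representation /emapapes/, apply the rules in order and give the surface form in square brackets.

[temababes]

(1) Initial Consonant Epenthesis: [emapapes] → [temapapes]
(2) Voicing Between Vowels: [temapapes] → [temababes]
(3) Velar Fronting: no change — [temababes]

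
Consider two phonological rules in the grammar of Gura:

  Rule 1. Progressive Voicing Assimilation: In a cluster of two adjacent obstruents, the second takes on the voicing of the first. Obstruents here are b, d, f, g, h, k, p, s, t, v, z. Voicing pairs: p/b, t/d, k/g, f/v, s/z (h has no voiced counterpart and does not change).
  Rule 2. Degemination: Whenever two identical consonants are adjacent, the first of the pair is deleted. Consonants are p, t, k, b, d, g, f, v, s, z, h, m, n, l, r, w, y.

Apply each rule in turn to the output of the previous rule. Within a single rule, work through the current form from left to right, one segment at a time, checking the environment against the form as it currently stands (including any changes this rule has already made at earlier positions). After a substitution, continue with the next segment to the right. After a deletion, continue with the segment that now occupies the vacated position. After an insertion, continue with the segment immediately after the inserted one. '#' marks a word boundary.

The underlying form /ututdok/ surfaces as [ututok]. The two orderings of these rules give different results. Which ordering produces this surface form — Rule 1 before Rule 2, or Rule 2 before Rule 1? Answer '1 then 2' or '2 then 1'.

Order 1 then 2:
  1 Progressive Voicing Assimilation: [ututdok] → [ututtok]
  2 Degemination: [ututtok] → [ututok]
  result: [ututok]
Order 2 then 1:
  2 Degemination: no change — [ututdok]
  1 Progressive Voicing Assimilation: [ututdok] → [ututtok]
  result: [ututtok]

1 then 2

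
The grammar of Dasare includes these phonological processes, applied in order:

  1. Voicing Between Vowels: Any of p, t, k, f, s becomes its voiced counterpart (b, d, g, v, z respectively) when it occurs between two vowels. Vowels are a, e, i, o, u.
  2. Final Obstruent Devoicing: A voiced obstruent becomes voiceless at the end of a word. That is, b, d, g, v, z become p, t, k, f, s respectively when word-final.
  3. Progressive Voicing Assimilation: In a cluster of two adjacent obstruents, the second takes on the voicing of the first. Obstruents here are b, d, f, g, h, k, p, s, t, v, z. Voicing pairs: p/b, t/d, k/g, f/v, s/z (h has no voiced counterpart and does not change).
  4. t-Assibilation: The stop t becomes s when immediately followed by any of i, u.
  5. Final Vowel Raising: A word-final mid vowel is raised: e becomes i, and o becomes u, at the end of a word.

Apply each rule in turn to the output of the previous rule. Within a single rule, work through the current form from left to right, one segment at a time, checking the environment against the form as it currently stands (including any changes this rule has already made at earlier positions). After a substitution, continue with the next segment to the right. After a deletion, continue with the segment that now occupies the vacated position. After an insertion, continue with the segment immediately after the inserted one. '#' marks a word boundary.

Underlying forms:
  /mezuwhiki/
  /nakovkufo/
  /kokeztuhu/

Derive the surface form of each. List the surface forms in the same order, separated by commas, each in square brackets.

/mezuwhiki/:
  1 Voicing Between Vowels: [mezuwhiki] → [mezuwhigi]
  2 Final Obstruent Devoicing: no change — [mezuwhigi]
  3 Progressive Voicing Assimilation: no change — [mezuwhigi]
  4 t-Assibilation: no change — [mezuwhigi]
  5 Final Vowel Raising: no change — [mezuwhigi]
/nakovkufo/:
  1 Voicing Between Vowels: [nakovkufo] → [nagovkuvo]
  2 Final Obstruent Devoicing: no change — [nagovkuvo]
  3 Progressive Voicing Assimilation: [nagovkuvo] → [nagovguvo]
  4 t-Assibilation: no change — [nagovguvo]
  5 Final Vowel Raising: [nagovguvo] → [nagovguvu]
/kokeztuhu/:
  1 Voicing Between Vowels: [kokeztuhu] → [kogeztuhu]
  2 Final Obstruent Devoicing: no change — [kogeztuhu]
  3 Progressive Voicing Assimilation: [kogeztuhu] → [kogezduhu]
  4 t-Assibilation: no change — [kogezduhu]
  5 Final Vowel Raising: no change — [kogezduhu]

[mezuwhigi], [nagovguvu], [kogezduhu]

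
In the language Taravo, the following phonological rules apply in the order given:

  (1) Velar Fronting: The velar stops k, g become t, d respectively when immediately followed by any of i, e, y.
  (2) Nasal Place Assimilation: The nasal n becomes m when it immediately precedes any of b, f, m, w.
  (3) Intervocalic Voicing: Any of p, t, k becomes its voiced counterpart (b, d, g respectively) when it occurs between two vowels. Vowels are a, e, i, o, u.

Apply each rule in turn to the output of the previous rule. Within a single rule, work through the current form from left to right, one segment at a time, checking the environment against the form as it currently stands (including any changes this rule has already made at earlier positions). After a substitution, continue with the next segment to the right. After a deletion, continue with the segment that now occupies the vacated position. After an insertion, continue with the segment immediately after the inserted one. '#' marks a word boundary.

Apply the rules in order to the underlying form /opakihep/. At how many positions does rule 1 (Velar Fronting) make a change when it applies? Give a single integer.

1

(1) Velar Fronting: [opakihep] → [opatihep]
(2) Nasal Place Assimilation: no change — [opatihep]
(3) Intervocalic Voicing: [opatihep] → [obadihep]
Rule 1 changed 1 position(s).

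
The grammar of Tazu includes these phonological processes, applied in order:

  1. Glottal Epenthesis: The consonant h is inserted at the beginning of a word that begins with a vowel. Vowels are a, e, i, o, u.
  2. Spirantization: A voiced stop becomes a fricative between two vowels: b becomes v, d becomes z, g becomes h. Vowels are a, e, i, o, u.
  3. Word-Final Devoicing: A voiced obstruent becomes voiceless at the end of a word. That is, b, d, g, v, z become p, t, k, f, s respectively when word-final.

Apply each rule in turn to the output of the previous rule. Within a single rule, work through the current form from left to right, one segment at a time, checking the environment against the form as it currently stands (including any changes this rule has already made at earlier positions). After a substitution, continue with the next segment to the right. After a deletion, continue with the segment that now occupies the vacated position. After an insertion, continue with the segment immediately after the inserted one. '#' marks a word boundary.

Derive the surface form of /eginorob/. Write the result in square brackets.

1 Glottal Epenthesis: [eginorob] → [heginorob]
2 Spirantization: [heginorob] → [hehinorob]
3 Word-Final Devoicing: [hehinorob] → [hehinorop]

[hehinorop]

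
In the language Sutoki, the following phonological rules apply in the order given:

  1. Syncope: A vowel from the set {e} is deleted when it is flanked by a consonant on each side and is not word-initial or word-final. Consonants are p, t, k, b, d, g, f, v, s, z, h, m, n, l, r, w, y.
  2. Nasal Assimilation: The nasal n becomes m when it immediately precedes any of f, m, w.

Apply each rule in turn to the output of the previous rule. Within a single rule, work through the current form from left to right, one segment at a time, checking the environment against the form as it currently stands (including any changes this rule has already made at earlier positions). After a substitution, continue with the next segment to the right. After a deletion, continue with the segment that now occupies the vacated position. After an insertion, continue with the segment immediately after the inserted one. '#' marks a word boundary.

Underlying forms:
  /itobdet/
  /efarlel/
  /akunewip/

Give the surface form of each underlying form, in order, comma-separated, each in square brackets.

/itobdet/:
  1 Syncope: [itobdet] → [itobdt]
  2 Nasal Assimilation: no change — [itobdt]
/efarlel/:
  1 Syncope: [efarlel] → [efarll]
  2 Nasal Assimilation: no change — [efarll]
/akunewip/:
  1 Syncope: [akunewip] → [akunwip]
  2 Nasal Assimilation: [akunwip] → [akumwip]

[itobdt], [efarll], [akumwip]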